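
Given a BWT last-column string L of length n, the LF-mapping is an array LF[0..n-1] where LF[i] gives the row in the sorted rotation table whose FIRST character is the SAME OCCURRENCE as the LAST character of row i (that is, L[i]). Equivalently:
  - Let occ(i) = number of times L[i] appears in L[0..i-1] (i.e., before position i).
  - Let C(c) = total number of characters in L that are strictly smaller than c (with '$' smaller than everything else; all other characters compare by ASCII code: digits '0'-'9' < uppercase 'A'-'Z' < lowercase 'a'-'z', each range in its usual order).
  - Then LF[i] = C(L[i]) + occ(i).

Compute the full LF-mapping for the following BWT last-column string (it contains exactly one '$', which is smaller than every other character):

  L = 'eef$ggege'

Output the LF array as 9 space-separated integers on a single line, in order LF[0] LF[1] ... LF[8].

Char counts: '$':1, 'e':4, 'f':1, 'g':3
C (first-col start): C('$')=0, C('e')=1, C('f')=5, C('g')=6
L[0]='e': occ=0, LF[0]=C('e')+0=1+0=1
L[1]='e': occ=1, LF[1]=C('e')+1=1+1=2
L[2]='f': occ=0, LF[2]=C('f')+0=5+0=5
L[3]='$': occ=0, LF[3]=C('$')+0=0+0=0
L[4]='g': occ=0, LF[4]=C('g')+0=6+0=6
L[5]='g': occ=1, LF[5]=C('g')+1=6+1=7
L[6]='e': occ=2, LF[6]=C('e')+2=1+2=3
L[7]='g': occ=2, LF[7]=C('g')+2=6+2=8
L[8]='e': occ=3, LF[8]=C('e')+3=1+3=4

Answer: 1 2 5 0 6 7 3 8 4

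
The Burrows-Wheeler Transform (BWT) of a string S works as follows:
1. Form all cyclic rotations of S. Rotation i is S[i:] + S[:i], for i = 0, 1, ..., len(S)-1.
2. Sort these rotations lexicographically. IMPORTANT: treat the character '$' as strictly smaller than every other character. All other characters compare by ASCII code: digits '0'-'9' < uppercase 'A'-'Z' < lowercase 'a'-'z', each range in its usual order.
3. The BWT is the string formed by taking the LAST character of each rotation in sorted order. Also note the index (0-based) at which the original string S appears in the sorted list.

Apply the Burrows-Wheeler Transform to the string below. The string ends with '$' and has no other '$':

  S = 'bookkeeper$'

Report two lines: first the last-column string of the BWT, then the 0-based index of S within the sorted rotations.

Answer: r$kepkoobee
1

Derivation:
All 11 rotations (rotation i = S[i:]+S[:i]):
  rot[0] = bookkeeper$
  rot[1] = ookkeeper$b
  rot[2] = okkeeper$bo
  rot[3] = kkeeper$boo
  rot[4] = keeper$book
  rot[5] = eeper$bookk
  rot[6] = eper$bookke
  rot[7] = per$bookkee
  rot[8] = er$bookkeep
  rot[9] = r$bookkeepe
  rot[10] = $bookkeeper
Sorted (with $ < everything):
  sorted[0] = $bookkeeper  (last char: 'r')
  sorted[1] = bookkeeper$  (last char: '$')
  sorted[2] = eeper$bookk  (last char: 'k')
  sorted[3] = eper$bookke  (last char: 'e')
  sorted[4] = er$bookkeep  (last char: 'p')
  sorted[5] = keeper$book  (last char: 'k')
  sorted[6] = kkeeper$boo  (last char: 'o')
  sorted[7] = okkeeper$bo  (last char: 'o')
  sorted[8] = ookkeeper$b  (last char: 'b')
  sorted[9] = per$bookkee  (last char: 'e')
  sorted[10] = r$bookkeepe  (last char: 'e')
Last column: r$kepkoobee
Original string S is at sorted index 1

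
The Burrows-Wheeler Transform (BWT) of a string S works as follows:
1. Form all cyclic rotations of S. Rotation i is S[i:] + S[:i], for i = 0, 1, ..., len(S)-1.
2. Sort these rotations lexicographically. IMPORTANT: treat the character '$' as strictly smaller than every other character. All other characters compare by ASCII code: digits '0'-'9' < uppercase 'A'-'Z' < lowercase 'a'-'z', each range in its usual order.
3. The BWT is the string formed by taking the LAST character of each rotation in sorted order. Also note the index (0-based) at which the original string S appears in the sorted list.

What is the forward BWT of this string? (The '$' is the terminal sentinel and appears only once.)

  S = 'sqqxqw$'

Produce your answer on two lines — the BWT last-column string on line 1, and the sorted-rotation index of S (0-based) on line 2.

Answer: wsxq$qq
4

Derivation:
All 7 rotations (rotation i = S[i:]+S[:i]):
  rot[0] = sqqxqw$
  rot[1] = qqxqw$s
  rot[2] = qxqw$sq
  rot[3] = xqw$sqq
  rot[4] = qw$sqqx
  rot[5] = w$sqqxq
  rot[6] = $sqqxqw
Sorted (with $ < everything):
  sorted[0] = $sqqxqw  (last char: 'w')
  sorted[1] = qqxqw$s  (last char: 's')
  sorted[2] = qw$sqqx  (last char: 'x')
  sorted[3] = qxqw$sq  (last char: 'q')
  sorted[4] = sqqxqw$  (last char: '$')
  sorted[5] = w$sqqxq  (last char: 'q')
  sorted[6] = xqw$sqq  (last char: 'q')
Last column: wsxq$qq
Original string S is at sorted index 4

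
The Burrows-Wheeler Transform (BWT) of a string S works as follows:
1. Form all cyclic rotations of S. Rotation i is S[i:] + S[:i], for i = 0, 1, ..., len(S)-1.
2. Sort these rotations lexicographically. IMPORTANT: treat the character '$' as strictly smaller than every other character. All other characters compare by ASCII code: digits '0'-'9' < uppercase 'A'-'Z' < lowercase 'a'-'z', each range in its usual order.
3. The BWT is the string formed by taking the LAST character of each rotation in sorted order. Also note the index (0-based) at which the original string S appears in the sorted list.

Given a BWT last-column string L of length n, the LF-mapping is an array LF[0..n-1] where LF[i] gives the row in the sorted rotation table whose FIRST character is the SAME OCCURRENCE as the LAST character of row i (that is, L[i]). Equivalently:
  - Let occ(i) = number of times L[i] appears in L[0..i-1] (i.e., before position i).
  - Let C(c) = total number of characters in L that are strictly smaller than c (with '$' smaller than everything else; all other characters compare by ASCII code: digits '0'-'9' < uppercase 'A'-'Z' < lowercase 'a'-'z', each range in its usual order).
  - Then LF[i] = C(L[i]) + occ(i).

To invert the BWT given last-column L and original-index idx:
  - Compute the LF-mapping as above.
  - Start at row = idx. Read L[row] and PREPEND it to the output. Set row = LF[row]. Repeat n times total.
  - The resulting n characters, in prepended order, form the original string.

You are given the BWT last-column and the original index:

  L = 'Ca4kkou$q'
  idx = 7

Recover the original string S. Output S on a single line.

Answer: quokka4C$

Derivation:
LF mapping: 2 3 1 4 5 6 8 0 7
Walk LF starting at row 7, prepending L[row]:
  step 1: row=7, L[7]='$', prepend. Next row=LF[7]=0
  step 2: row=0, L[0]='C', prepend. Next row=LF[0]=2
  step 3: row=2, L[2]='4', prepend. Next row=LF[2]=1
  step 4: row=1, L[1]='a', prepend. Next row=LF[1]=3
  step 5: row=3, L[3]='k', prepend. Next row=LF[3]=4
  step 6: row=4, L[4]='k', prepend. Next row=LF[4]=5
  step 7: row=5, L[5]='o', prepend. Next row=LF[5]=6
  step 8: row=6, L[6]='u', prepend. Next row=LF[6]=8
  step 9: row=8, L[8]='q', prepend. Next row=LF[8]=7
Reversed output: quokka4C$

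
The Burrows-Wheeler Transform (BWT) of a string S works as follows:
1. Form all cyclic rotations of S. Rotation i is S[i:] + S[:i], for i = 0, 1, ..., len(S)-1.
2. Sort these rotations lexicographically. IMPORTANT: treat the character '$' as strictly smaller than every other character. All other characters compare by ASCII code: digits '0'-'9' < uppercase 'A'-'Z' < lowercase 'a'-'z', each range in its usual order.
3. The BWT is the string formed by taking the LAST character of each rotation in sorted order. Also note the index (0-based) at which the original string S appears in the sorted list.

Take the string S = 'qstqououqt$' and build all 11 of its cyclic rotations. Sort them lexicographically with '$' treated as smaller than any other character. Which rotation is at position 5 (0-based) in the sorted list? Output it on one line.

All 11 rotations (rotation i = S[i:]+S[:i]):
  rot[0] = qstqououqt$
  rot[1] = stqououqt$q
  rot[2] = tqououqt$qs
  rot[3] = qououqt$qst
  rot[4] = ououqt$qstq
  rot[5] = uouqt$qstqo
  rot[6] = ouqt$qstqou
  rot[7] = uqt$qstqouo
  rot[8] = qt$qstqouou
  rot[9] = t$qstqououq
  rot[10] = $qstqououqt
Sorted (with $ < everything):
  sorted[0] = $qstqououqt
  sorted[1] = ououqt$qstq
  sorted[2] = ouqt$qstqou
  sorted[3] = qououqt$qst
  sorted[4] = qstqououqt$
  sorted[5] = qt$qstqouou
  sorted[6] = stqououqt$q
  sorted[7] = t$qstqououq
  sorted[8] = tqououqt$qs
  sorted[9] = uouqt$qstqo
  sorted[10] = uqt$qstqouo
sorted[5] = qt$qstqouou

Answer: qt$qstqouou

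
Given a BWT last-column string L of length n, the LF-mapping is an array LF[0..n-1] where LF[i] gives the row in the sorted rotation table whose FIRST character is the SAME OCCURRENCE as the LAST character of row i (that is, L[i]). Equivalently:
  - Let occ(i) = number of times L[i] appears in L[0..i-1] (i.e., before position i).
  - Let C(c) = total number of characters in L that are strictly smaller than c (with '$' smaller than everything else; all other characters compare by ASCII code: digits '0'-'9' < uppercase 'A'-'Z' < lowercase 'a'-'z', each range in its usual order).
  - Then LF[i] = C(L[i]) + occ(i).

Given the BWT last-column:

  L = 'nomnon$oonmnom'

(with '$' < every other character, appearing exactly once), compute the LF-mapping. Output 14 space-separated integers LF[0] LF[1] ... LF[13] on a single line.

Char counts: '$':1, 'm':3, 'n':5, 'o':5
C (first-col start): C('$')=0, C('m')=1, C('n')=4, C('o')=9
L[0]='n': occ=0, LF[0]=C('n')+0=4+0=4
L[1]='o': occ=0, LF[1]=C('o')+0=9+0=9
L[2]='m': occ=0, LF[2]=C('m')+0=1+0=1
L[3]='n': occ=1, LF[3]=C('n')+1=4+1=5
L[4]='o': occ=1, LF[4]=C('o')+1=9+1=10
L[5]='n': occ=2, LF[5]=C('n')+2=4+2=6
L[6]='$': occ=0, LF[6]=C('$')+0=0+0=0
L[7]='o': occ=2, LF[7]=C('o')+2=9+2=11
L[8]='o': occ=3, LF[8]=C('o')+3=9+3=12
L[9]='n': occ=3, LF[9]=C('n')+3=4+3=7
L[10]='m': occ=1, LF[10]=C('m')+1=1+1=2
L[11]='n': occ=4, LF[11]=C('n')+4=4+4=8
L[12]='o': occ=4, LF[12]=C('o')+4=9+4=13
L[13]='m': occ=2, LF[13]=C('m')+2=1+2=3

Answer: 4 9 1 5 10 6 0 11 12 7 2 8 13 3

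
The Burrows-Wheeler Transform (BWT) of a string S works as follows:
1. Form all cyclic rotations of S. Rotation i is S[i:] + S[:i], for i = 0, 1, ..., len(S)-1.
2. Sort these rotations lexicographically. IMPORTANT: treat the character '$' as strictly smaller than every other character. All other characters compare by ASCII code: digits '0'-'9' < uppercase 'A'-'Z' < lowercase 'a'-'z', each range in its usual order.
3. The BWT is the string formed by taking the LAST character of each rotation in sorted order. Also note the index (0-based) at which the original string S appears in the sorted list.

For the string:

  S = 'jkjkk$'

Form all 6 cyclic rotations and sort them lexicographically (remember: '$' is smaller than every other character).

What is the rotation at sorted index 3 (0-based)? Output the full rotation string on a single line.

Answer: k$jkjk

Derivation:
All 6 rotations (rotation i = S[i:]+S[:i]):
  rot[0] = jkjkk$
  rot[1] = kjkk$j
  rot[2] = jkk$jk
  rot[3] = kk$jkj
  rot[4] = k$jkjk
  rot[5] = $jkjkk
Sorted (with $ < everything):
  sorted[0] = $jkjkk
  sorted[1] = jkjkk$
  sorted[2] = jkk$jk
  sorted[3] = k$jkjk
  sorted[4] = kjkk$j
  sorted[5] = kk$jkj
sorted[3] = k$jkjk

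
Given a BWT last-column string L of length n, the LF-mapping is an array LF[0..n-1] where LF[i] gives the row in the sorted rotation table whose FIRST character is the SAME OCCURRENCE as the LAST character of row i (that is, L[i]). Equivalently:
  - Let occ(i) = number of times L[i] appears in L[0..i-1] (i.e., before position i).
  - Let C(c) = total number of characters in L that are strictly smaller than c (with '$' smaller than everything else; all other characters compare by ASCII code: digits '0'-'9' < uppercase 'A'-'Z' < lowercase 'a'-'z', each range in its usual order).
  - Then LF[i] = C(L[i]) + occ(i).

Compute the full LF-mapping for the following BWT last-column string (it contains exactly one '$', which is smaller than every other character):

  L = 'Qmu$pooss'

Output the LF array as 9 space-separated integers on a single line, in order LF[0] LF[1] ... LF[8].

Answer: 1 2 8 0 5 3 4 6 7

Derivation:
Char counts: '$':1, 'Q':1, 'm':1, 'o':2, 'p':1, 's':2, 'u':1
C (first-col start): C('$')=0, C('Q')=1, C('m')=2, C('o')=3, C('p')=5, C('s')=6, C('u')=8
L[0]='Q': occ=0, LF[0]=C('Q')+0=1+0=1
L[1]='m': occ=0, LF[1]=C('m')+0=2+0=2
L[2]='u': occ=0, LF[2]=C('u')+0=8+0=8
L[3]='$': occ=0, LF[3]=C('$')+0=0+0=0
L[4]='p': occ=0, LF[4]=C('p')+0=5+0=5
L[5]='o': occ=0, LF[5]=C('o')+0=3+0=3
L[6]='o': occ=1, LF[6]=C('o')+1=3+1=4
L[7]='s': occ=0, LF[7]=C('s')+0=6+0=6
L[8]='s': occ=1, LF[8]=C('s')+1=6+1=7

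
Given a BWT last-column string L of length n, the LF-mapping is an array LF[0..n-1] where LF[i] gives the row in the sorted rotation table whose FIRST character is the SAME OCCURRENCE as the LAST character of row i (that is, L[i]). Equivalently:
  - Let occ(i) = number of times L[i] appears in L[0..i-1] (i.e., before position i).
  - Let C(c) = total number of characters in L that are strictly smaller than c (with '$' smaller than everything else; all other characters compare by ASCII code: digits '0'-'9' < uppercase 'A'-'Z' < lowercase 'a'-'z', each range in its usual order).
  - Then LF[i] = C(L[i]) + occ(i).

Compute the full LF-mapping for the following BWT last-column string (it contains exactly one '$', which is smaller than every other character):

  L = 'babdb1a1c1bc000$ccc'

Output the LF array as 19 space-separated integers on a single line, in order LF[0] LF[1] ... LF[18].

Answer: 9 7 10 18 11 4 8 5 13 6 12 14 1 2 3 0 15 16 17

Derivation:
Char counts: '$':1, '0':3, '1':3, 'a':2, 'b':4, 'c':5, 'd':1
C (first-col start): C('$')=0, C('0')=1, C('1')=4, C('a')=7, C('b')=9, C('c')=13, C('d')=18
L[0]='b': occ=0, LF[0]=C('b')+0=9+0=9
L[1]='a': occ=0, LF[1]=C('a')+0=7+0=7
L[2]='b': occ=1, LF[2]=C('b')+1=9+1=10
L[3]='d': occ=0, LF[3]=C('d')+0=18+0=18
L[4]='b': occ=2, LF[4]=C('b')+2=9+2=11
L[5]='1': occ=0, LF[5]=C('1')+0=4+0=4
L[6]='a': occ=1, LF[6]=C('a')+1=7+1=8
L[7]='1': occ=1, LF[7]=C('1')+1=4+1=5
L[8]='c': occ=0, LF[8]=C('c')+0=13+0=13
L[9]='1': occ=2, LF[9]=C('1')+2=4+2=6
L[10]='b': occ=3, LF[10]=C('b')+3=9+3=12
L[11]='c': occ=1, LF[11]=C('c')+1=13+1=14
L[12]='0': occ=0, LF[12]=C('0')+0=1+0=1
L[13]='0': occ=1, LF[13]=C('0')+1=1+1=2
L[14]='0': occ=2, LF[14]=C('0')+2=1+2=3
L[15]='$': occ=0, LF[15]=C('$')+0=0+0=0
L[16]='c': occ=2, LF[16]=C('c')+2=13+2=15
L[17]='c': occ=3, LF[17]=C('c')+3=13+3=16
L[18]='c': occ=4, LF[18]=C('c')+4=13+4=17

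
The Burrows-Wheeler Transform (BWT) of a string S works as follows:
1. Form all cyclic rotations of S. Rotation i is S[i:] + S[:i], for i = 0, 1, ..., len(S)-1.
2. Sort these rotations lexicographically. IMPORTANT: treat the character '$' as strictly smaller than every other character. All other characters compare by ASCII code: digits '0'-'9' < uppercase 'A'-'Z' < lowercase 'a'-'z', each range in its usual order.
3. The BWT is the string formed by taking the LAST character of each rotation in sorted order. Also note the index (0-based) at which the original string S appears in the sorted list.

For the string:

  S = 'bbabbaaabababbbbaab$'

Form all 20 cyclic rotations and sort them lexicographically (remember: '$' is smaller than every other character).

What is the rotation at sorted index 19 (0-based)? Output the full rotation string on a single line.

All 20 rotations (rotation i = S[i:]+S[:i]):
  rot[0] = bbabbaaabababbbbaab$
  rot[1] = babbaaabababbbbaab$b
  rot[2] = abbaaabababbbbaab$bb
  rot[3] = bbaaabababbbbaab$bba
  rot[4] = baaabababbbbaab$bbab
  rot[5] = aaabababbbbaab$bbabb
  rot[6] = aabababbbbaab$bbabba
  rot[7] = abababbbbaab$bbabbaa
  rot[8] = bababbbbaab$bbabbaaa
  rot[9] = ababbbbaab$bbabbaaab
  rot[10] = babbbbaab$bbabbaaaba
  rot[11] = abbbbaab$bbabbaaabab
  rot[12] = bbbbaab$bbabbaaababa
  rot[13] = bbbaab$bbabbaaababab
  rot[14] = bbaab$bbabbaaabababb
  rot[15] = baab$bbabbaaabababbb
  rot[16] = aab$bbabbaaabababbbb
  rot[17] = ab$bbabbaaabababbbba
  rot[18] = b$bbabbaaabababbbbaa
  rot[19] = $bbabbaaabababbbbaab
Sorted (with $ < everything):
  sorted[0] = $bbabbaaabababbbbaab
  sorted[1] = aaabababbbbaab$bbabb
  sorted[2] = aab$bbabbaaabababbbb
  sorted[3] = aabababbbbaab$bbabba
  sorted[4] = ab$bbabbaaabababbbba
  sorted[5] = abababbbbaab$bbabbaa
  sorted[6] = ababbbbaab$bbabbaaab
  sorted[7] = abbaaabababbbbaab$bb
  sorted[8] = abbbbaab$bbabbaaabab
  sorted[9] = b$bbabbaaabababbbbaa
  sorted[10] = baaabababbbbaab$bbab
  sorted[11] = baab$bbabbaaabababbb
  sorted[12] = bababbbbaab$bbabbaaa
  sorted[13] = babbaaabababbbbaab$b
  sorted[14] = babbbbaab$bbabbaaaba
  sorted[15] = bbaaabababbbbaab$bba
  sorted[16] = bbaab$bbabbaaabababb
  sorted[17] = bbabbaaabababbbbaab$
  sorted[18] = bbbaab$bbabbaaababab
  sorted[19] = bbbbaab$bbabbaaababa
sorted[19] = bbbbaab$bbabbaaababa

Answer: bbbbaab$bbabbaaababa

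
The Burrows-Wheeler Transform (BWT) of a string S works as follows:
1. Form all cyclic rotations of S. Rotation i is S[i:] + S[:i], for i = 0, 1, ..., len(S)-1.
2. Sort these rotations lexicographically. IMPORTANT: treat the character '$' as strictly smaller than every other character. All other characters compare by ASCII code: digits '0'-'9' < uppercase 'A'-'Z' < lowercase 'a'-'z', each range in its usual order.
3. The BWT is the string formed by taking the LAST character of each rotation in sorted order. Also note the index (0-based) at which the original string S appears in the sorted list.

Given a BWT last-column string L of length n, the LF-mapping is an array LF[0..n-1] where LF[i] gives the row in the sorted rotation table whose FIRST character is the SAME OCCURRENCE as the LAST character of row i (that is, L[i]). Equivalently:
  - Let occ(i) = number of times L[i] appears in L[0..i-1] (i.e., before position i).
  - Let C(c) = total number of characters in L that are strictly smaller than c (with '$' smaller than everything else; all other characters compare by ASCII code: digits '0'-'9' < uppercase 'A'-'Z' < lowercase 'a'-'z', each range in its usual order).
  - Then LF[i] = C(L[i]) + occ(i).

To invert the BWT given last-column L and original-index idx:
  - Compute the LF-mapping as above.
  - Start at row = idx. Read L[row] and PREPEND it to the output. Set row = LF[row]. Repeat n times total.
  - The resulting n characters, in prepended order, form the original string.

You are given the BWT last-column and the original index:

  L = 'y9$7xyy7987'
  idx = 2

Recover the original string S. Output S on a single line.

Answer: 7x8y977y9y$

Derivation:
LF mapping: 8 5 0 1 7 9 10 2 6 4 3
Walk LF starting at row 2, prepending L[row]:
  step 1: row=2, L[2]='$', prepend. Next row=LF[2]=0
  step 2: row=0, L[0]='y', prepend. Next row=LF[0]=8
  step 3: row=8, L[8]='9', prepend. Next row=LF[8]=6
  step 4: row=6, L[6]='y', prepend. Next row=LF[6]=10
  step 5: row=10, L[10]='7', prepend. Next row=LF[10]=3
  step 6: row=3, L[3]='7', prepend. Next row=LF[3]=1
  step 7: row=1, L[1]='9', prepend. Next row=LF[1]=5
  step 8: row=5, L[5]='y', prepend. Next row=LF[5]=9
  step 9: row=9, L[9]='8', prepend. Next row=LF[9]=4
  step 10: row=4, L[4]='x', prepend. Next row=LF[4]=7
  step 11: row=7, L[7]='7', prepend. Next row=LF[7]=2
Reversed output: 7x8y977y9y$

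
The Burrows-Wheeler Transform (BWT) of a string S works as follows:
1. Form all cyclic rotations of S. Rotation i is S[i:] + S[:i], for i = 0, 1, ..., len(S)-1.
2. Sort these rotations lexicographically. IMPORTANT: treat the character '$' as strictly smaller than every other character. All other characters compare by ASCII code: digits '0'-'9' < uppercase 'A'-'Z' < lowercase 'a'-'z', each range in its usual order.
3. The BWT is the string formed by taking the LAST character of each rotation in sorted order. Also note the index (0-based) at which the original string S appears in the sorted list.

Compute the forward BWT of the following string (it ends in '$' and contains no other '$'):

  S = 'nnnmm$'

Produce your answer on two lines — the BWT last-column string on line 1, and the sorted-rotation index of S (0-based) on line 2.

Answer: mmnnn$
5

Derivation:
All 6 rotations (rotation i = S[i:]+S[:i]):
  rot[0] = nnnmm$
  rot[1] = nnmm$n
  rot[2] = nmm$nn
  rot[3] = mm$nnn
  rot[4] = m$nnnm
  rot[5] = $nnnmm
Sorted (with $ < everything):
  sorted[0] = $nnnmm  (last char: 'm')
  sorted[1] = m$nnnm  (last char: 'm')
  sorted[2] = mm$nnn  (last char: 'n')
  sorted[3] = nmm$nn  (last char: 'n')
  sorted[4] = nnmm$n  (last char: 'n')
  sorted[5] = nnnmm$  (last char: '$')
Last column: mmnnn$
Original string S is at sorted index 5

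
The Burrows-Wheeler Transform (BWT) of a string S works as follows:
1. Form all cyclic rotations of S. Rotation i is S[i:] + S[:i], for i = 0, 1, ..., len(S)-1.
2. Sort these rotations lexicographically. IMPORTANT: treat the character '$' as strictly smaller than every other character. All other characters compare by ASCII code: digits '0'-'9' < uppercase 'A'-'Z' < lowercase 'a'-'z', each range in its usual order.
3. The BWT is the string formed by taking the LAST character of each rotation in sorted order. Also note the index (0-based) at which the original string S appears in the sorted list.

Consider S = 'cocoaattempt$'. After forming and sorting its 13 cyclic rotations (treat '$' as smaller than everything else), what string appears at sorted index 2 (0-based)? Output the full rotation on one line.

Answer: attempt$cocoa

Derivation:
All 13 rotations (rotation i = S[i:]+S[:i]):
  rot[0] = cocoaattempt$
  rot[1] = ocoaattempt$c
  rot[2] = coaattempt$co
  rot[3] = oaattempt$coc
  rot[4] = aattempt$coco
  rot[5] = attempt$cocoa
  rot[6] = ttempt$cocoaa
  rot[7] = tempt$cocoaat
  rot[8] = empt$cocoaatt
  rot[9] = mpt$cocoaatte
  rot[10] = pt$cocoaattem
  rot[11] = t$cocoaattemp
  rot[12] = $cocoaattempt
Sorted (with $ < everything):
  sorted[0] = $cocoaattempt
  sorted[1] = aattempt$coco
  sorted[2] = attempt$cocoa
  sorted[3] = coaattempt$co
  sorted[4] = cocoaattempt$
  sorted[5] = empt$cocoaatt
  sorted[6] = mpt$cocoaatte
  sorted[7] = oaattempt$coc
  sorted[8] = ocoaattempt$c
  sorted[9] = pt$cocoaattem
  sorted[10] = t$cocoaattemp
  sorted[11] = tempt$cocoaat
  sorted[12] = ttempt$cocoaa
sorted[2] = attempt$cocoa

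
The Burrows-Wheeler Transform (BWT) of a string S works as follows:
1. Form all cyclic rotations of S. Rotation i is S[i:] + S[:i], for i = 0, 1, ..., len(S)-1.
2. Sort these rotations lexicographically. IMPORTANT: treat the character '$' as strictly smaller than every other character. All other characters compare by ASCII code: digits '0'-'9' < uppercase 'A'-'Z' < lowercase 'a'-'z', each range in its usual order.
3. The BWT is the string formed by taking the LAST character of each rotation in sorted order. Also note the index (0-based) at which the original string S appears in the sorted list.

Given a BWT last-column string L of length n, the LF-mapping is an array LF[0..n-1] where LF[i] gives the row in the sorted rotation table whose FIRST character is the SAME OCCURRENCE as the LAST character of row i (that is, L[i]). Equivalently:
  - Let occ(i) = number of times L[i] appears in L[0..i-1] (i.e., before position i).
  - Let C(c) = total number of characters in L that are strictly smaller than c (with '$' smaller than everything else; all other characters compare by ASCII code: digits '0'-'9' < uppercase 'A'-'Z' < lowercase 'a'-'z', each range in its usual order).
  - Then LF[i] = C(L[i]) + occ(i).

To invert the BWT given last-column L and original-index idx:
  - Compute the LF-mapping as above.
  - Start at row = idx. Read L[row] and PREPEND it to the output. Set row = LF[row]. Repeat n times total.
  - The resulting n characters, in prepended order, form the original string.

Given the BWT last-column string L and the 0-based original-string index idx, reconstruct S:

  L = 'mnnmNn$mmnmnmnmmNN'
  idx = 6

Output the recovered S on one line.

LF mapping: 4 12 13 5 1 14 0 6 7 15 8 16 9 17 10 11 2 3
Walk LF starting at row 6, prepending L[row]:
  step 1: row=6, L[6]='$', prepend. Next row=LF[6]=0
  step 2: row=0, L[0]='m', prepend. Next row=LF[0]=4
  step 3: row=4, L[4]='N', prepend. Next row=LF[4]=1
  step 4: row=1, L[1]='n', prepend. Next row=LF[1]=12
  step 5: row=12, L[12]='m', prepend. Next row=LF[12]=9
  step 6: row=9, L[9]='n', prepend. Next row=LF[9]=15
  step 7: row=15, L[15]='m', prepend. Next row=LF[15]=11
  step 8: row=11, L[11]='n', prepend. Next row=LF[11]=16
  step 9: row=16, L[16]='N', prepend. Next row=LF[16]=2
  step 10: row=2, L[2]='n', prepend. Next row=LF[2]=13
  step 11: row=13, L[13]='n', prepend. Next row=LF[13]=17
  step 12: row=17, L[17]='N', prepend. Next row=LF[17]=3
  step 13: row=3, L[3]='m', prepend. Next row=LF[3]=5
  step 14: row=5, L[5]='n', prepend. Next row=LF[5]=14
  step 15: row=14, L[14]='m', prepend. Next row=LF[14]=10
  step 16: row=10, L[10]='m', prepend. Next row=LF[10]=8
  step 17: row=8, L[8]='m', prepend. Next row=LF[8]=7
  step 18: row=7, L[7]='m', prepend. Next row=LF[7]=6
Reversed output: mmmmnmNnnNnmnmnNm$

Answer: mmmmnmNnnNnmnmnNm$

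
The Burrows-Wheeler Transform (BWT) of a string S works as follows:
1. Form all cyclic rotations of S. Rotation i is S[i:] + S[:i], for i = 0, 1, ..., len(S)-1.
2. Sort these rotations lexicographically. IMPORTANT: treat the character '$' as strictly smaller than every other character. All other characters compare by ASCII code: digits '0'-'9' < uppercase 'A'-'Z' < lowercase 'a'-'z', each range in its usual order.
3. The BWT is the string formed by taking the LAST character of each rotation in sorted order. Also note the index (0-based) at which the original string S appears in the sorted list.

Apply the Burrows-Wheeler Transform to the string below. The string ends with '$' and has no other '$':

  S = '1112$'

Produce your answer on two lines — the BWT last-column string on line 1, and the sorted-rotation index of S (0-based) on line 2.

All 5 rotations (rotation i = S[i:]+S[:i]):
  rot[0] = 1112$
  rot[1] = 112$1
  rot[2] = 12$11
  rot[3] = 2$111
  rot[4] = $1112
Sorted (with $ < everything):
  sorted[0] = $1112  (last char: '2')
  sorted[1] = 1112$  (last char: '$')
  sorted[2] = 112$1  (last char: '1')
  sorted[3] = 12$11  (last char: '1')
  sorted[4] = 2$111  (last char: '1')
Last column: 2$111
Original string S is at sorted index 1

Answer: 2$111
1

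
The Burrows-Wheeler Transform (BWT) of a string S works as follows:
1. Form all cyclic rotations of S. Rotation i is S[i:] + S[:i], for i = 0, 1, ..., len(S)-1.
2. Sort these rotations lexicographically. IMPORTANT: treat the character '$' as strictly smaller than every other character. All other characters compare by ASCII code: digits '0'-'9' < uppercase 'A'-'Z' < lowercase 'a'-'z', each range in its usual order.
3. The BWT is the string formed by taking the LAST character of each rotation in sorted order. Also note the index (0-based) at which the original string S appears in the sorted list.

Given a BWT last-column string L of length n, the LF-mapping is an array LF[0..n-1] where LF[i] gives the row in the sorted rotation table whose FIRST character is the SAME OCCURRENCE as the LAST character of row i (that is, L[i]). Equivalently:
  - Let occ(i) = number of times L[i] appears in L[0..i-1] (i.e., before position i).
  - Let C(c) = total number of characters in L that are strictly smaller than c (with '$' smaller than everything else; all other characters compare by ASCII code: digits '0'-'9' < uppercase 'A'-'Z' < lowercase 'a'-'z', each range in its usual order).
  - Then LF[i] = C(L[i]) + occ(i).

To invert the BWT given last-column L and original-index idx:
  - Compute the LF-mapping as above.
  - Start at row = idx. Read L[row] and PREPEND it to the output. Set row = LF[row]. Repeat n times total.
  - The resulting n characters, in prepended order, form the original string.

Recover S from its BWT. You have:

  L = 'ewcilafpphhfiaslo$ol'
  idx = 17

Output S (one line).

LF mapping: 4 19 3 9 11 1 5 16 17 7 8 6 10 2 18 12 14 0 15 13
Walk LF starting at row 17, prepending L[row]:
  step 1: row=17, L[17]='$', prepend. Next row=LF[17]=0
  step 2: row=0, L[0]='e', prepend. Next row=LF[0]=4
  step 3: row=4, L[4]='l', prepend. Next row=LF[4]=11
  step 4: row=11, L[11]='f', prepend. Next row=LF[11]=6
  step 5: row=6, L[6]='f', prepend. Next row=LF[6]=5
  step 6: row=5, L[5]='a', prepend. Next row=LF[5]=1
  step 7: row=1, L[1]='w', prepend. Next row=LF[1]=19
  step 8: row=19, L[19]='l', prepend. Next row=LF[19]=13
  step 9: row=13, L[13]='a', prepend. Next row=LF[13]=2
  step 10: row=2, L[2]='c', prepend. Next row=LF[2]=3
  step 11: row=3, L[3]='i', prepend. Next row=LF[3]=9
  step 12: row=9, L[9]='h', prepend. Next row=LF[9]=7
  step 13: row=7, L[7]='p', prepend. Next row=LF[7]=16
  step 14: row=16, L[16]='o', prepend. Next row=LF[16]=14
  step 15: row=14, L[14]='s', prepend. Next row=LF[14]=18
  step 16: row=18, L[18]='o', prepend. Next row=LF[18]=15
  step 17: row=15, L[15]='l', prepend. Next row=LF[15]=12
  step 18: row=12, L[12]='i', prepend. Next row=LF[12]=10
  step 19: row=10, L[10]='h', prepend. Next row=LF[10]=8
  step 20: row=8, L[8]='p', prepend. Next row=LF[8]=17
Reversed output: philosophicalwaffle$

Answer: philosophicalwaffle$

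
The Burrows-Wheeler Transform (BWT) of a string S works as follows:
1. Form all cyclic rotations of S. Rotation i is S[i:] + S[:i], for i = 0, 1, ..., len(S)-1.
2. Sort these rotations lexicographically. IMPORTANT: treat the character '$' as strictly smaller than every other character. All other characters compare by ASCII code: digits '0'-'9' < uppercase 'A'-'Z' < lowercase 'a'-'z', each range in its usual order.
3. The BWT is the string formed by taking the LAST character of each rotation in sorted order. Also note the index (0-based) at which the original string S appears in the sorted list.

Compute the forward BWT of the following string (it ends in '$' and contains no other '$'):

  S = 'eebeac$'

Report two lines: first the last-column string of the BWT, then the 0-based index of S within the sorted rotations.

Answer: ceeabe$
6

Derivation:
All 7 rotations (rotation i = S[i:]+S[:i]):
  rot[0] = eebeac$
  rot[1] = ebeac$e
  rot[2] = beac$ee
  rot[3] = eac$eeb
  rot[4] = ac$eebe
  rot[5] = c$eebea
  rot[6] = $eebeac
Sorted (with $ < everything):
  sorted[0] = $eebeac  (last char: 'c')
  sorted[1] = ac$eebe  (last char: 'e')
  sorted[2] = beac$ee  (last char: 'e')
  sorted[3] = c$eebea  (last char: 'a')
  sorted[4] = eac$eeb  (last char: 'b')
  sorted[5] = ebeac$e  (last char: 'e')
  sorted[6] = eebeac$  (last char: '$')
Last column: ceeabe$
Original string S is at sorted index 6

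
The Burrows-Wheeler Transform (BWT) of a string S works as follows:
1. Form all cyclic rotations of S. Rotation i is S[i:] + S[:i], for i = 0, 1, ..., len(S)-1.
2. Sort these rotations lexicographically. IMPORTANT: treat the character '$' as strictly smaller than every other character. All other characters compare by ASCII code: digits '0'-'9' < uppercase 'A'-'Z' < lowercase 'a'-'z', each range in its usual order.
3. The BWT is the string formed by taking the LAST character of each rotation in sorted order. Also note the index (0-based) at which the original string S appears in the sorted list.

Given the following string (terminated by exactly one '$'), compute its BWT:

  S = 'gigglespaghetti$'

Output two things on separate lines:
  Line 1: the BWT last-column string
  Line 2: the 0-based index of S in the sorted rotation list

Answer: iplhia$ggtggsete
6

Derivation:
All 16 rotations (rotation i = S[i:]+S[:i]):
  rot[0] = gigglespaghetti$
  rot[1] = igglespaghetti$g
  rot[2] = gglespaghetti$gi
  rot[3] = glespaghetti$gig
  rot[4] = lespaghetti$gigg
  rot[5] = espaghetti$giggl
  rot[6] = spaghetti$giggle
  rot[7] = paghetti$giggles
  rot[8] = aghetti$gigglesp
  rot[9] = ghetti$gigglespa
  rot[10] = hetti$gigglespag
  rot[11] = etti$gigglespagh
  rot[12] = tti$gigglespaghe
  rot[13] = ti$gigglespaghet
  rot[14] = i$gigglespaghett
  rot[15] = $gigglespaghetti
Sorted (with $ < everything):
  sorted[0] = $gigglespaghetti  (last char: 'i')
  sorted[1] = aghetti$gigglesp  (last char: 'p')
  sorted[2] = espaghetti$giggl  (last char: 'l')
  sorted[3] = etti$gigglespagh  (last char: 'h')
  sorted[4] = gglespaghetti$gi  (last char: 'i')
  sorted[5] = ghetti$gigglespa  (last char: 'a')
  sorted[6] = gigglespaghetti$  (last char: '$')
  sorted[7] = glespaghetti$gig  (last char: 'g')
  sorted[8] = hetti$gigglespag  (last char: 'g')
  sorted[9] = i$gigglespaghett  (last char: 't')
  sorted[10] = igglespaghetti$g  (last char: 'g')
  sorted[11] = lespaghetti$gigg  (last char: 'g')
  sorted[12] = paghetti$giggles  (last char: 's')
  sorted[13] = spaghetti$giggle  (last char: 'e')
  sorted[14] = ti$gigglespaghet  (last char: 't')
  sorted[15] = tti$gigglespaghe  (last char: 'e')
Last column: iplhia$ggtggsete
Original string S is at sorted index 6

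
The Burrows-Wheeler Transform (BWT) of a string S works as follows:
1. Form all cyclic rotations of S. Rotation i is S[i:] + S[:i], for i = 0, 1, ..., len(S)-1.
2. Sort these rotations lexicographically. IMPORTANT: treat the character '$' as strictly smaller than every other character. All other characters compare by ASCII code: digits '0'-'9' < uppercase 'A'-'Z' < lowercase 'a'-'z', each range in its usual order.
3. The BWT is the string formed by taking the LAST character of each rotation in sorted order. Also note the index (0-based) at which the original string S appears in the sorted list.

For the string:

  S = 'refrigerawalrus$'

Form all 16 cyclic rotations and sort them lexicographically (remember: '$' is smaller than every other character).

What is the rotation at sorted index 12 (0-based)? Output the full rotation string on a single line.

Answer: rus$refrigerawal

Derivation:
All 16 rotations (rotation i = S[i:]+S[:i]):
  rot[0] = refrigerawalrus$
  rot[1] = efrigerawalrus$r
  rot[2] = frigerawalrus$re
  rot[3] = rigerawalrus$ref
  rot[4] = igerawalrus$refr
  rot[5] = gerawalrus$refri
  rot[6] = erawalrus$refrig
  rot[7] = rawalrus$refrige
  rot[8] = awalrus$refriger
  rot[9] = walrus$refrigera
  rot[10] = alrus$refrigeraw
  rot[11] = lrus$refrigerawa
  rot[12] = rus$refrigerawal
  rot[13] = us$refrigerawalr
  rot[14] = s$refrigerawalru
  rot[15] = $refrigerawalrus
Sorted (with $ < everything):
  sorted[0] = $refrigerawalrus
  sorted[1] = alrus$refrigeraw
  sorted[2] = awalrus$refriger
  sorted[3] = efrigerawalrus$r
  sorted[4] = erawalrus$refrig
  sorted[5] = frigerawalrus$re
  sorted[6] = gerawalrus$refri
  sorted[7] = igerawalrus$refr
  sorted[8] = lrus$refrigerawa
  sorted[9] = rawalrus$refrige
  sorted[10] = refrigerawalrus$
  sorted[11] = rigerawalrus$ref
  sorted[12] = rus$refrigerawal
  sorted[13] = s$refrigerawalru
  sorted[14] = us$refrigerawalr
  sorted[15] = walrus$refrigera
sorted[12] = rus$refrigerawal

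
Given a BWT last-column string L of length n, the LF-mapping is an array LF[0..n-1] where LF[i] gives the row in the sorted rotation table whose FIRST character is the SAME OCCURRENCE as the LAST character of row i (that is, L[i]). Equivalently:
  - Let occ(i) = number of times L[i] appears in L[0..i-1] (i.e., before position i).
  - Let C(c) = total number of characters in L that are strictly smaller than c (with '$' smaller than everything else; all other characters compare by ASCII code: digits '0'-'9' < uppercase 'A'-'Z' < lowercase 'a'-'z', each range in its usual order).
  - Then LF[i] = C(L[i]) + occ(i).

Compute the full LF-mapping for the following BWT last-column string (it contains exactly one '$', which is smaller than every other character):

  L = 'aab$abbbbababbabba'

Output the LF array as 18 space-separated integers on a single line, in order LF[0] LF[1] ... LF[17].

Answer: 1 2 8 0 3 9 10 11 12 4 13 5 14 15 6 16 17 7

Derivation:
Char counts: '$':1, 'a':7, 'b':10
C (first-col start): C('$')=0, C('a')=1, C('b')=8
L[0]='a': occ=0, LF[0]=C('a')+0=1+0=1
L[1]='a': occ=1, LF[1]=C('a')+1=1+1=2
L[2]='b': occ=0, LF[2]=C('b')+0=8+0=8
L[3]='$': occ=0, LF[3]=C('$')+0=0+0=0
L[4]='a': occ=2, LF[4]=C('a')+2=1+2=3
L[5]='b': occ=1, LF[5]=C('b')+1=8+1=9
L[6]='b': occ=2, LF[6]=C('b')+2=8+2=10
L[7]='b': occ=3, LF[7]=C('b')+3=8+3=11
L[8]='b': occ=4, LF[8]=C('b')+4=8+4=12
L[9]='a': occ=3, LF[9]=C('a')+3=1+3=4
L[10]='b': occ=5, LF[10]=C('b')+5=8+5=13
L[11]='a': occ=4, LF[11]=C('a')+4=1+4=5
L[12]='b': occ=6, LF[12]=C('b')+6=8+6=14
L[13]='b': occ=7, LF[13]=C('b')+7=8+7=15
L[14]='a': occ=5, LF[14]=C('a')+5=1+5=6
L[15]='b': occ=8, LF[15]=C('b')+8=8+8=16
L[16]='b': occ=9, LF[16]=C('b')+9=8+9=17
L[17]='a': occ=6, LF[17]=C('a')+6=1+6=7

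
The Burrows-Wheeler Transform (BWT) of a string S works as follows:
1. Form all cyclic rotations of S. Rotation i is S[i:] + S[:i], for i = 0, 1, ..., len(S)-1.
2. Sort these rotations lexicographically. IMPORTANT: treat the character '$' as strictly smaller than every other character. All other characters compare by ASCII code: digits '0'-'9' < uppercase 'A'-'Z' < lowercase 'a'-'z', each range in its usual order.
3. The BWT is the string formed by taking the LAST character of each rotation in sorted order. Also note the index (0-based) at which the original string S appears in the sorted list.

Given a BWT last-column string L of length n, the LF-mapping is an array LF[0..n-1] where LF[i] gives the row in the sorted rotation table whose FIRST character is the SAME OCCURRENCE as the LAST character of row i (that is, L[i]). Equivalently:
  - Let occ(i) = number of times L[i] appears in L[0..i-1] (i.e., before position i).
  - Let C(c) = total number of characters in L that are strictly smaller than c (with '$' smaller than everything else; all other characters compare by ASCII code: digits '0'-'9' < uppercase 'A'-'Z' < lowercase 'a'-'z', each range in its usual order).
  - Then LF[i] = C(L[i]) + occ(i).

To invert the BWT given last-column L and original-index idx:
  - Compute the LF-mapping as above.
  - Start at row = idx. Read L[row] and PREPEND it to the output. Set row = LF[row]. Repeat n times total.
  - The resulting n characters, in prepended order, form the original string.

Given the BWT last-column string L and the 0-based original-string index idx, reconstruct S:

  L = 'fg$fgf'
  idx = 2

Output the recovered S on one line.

LF mapping: 1 4 0 2 5 3
Walk LF starting at row 2, prepending L[row]:
  step 1: row=2, L[2]='$', prepend. Next row=LF[2]=0
  step 2: row=0, L[0]='f', prepend. Next row=LF[0]=1
  step 3: row=1, L[1]='g', prepend. Next row=LF[1]=4
  step 4: row=4, L[4]='g', prepend. Next row=LF[4]=5
  step 5: row=5, L[5]='f', prepend. Next row=LF[5]=3
  step 6: row=3, L[3]='f', prepend. Next row=LF[3]=2
Reversed output: ffggf$

Answer: ffggf$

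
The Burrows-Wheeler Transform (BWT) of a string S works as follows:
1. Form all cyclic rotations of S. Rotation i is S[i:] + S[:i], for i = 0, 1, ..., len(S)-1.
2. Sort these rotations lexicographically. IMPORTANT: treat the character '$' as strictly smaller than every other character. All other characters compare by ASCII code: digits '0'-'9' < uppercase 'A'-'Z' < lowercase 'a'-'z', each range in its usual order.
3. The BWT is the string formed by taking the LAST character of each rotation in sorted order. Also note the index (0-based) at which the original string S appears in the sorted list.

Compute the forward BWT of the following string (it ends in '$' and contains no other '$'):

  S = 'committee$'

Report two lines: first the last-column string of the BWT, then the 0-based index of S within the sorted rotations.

Answer: e$etmmocti
1

Derivation:
All 10 rotations (rotation i = S[i:]+S[:i]):
  rot[0] = committee$
  rot[1] = ommittee$c
  rot[2] = mmittee$co
  rot[3] = mittee$com
  rot[4] = ittee$comm
  rot[5] = ttee$commi
  rot[6] = tee$commit
  rot[7] = ee$committ
  rot[8] = e$committe
  rot[9] = $committee
Sorted (with $ < everything):
  sorted[0] = $committee  (last char: 'e')
  sorted[1] = committee$  (last char: '$')
  sorted[2] = e$committe  (last char: 'e')
  sorted[3] = ee$committ  (last char: 't')
  sorted[4] = ittee$comm  (last char: 'm')
  sorted[5] = mittee$com  (last char: 'm')
  sorted[6] = mmittee$co  (last char: 'o')
  sorted[7] = ommittee$c  (last char: 'c')
  sorted[8] = tee$commit  (last char: 't')
  sorted[9] = ttee$commi  (last char: 'i')
Last column: e$etmmocti
Original string S is at sorted index 1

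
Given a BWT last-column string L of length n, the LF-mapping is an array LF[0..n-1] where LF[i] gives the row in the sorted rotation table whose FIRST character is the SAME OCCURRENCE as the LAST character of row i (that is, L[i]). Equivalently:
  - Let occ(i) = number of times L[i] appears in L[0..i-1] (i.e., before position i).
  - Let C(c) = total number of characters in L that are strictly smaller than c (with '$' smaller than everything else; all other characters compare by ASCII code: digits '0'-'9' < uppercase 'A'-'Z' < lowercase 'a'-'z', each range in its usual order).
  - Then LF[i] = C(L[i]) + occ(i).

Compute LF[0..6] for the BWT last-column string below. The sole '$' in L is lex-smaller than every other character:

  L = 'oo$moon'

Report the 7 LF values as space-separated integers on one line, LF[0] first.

Answer: 3 4 0 1 5 6 2

Derivation:
Char counts: '$':1, 'm':1, 'n':1, 'o':4
C (first-col start): C('$')=0, C('m')=1, C('n')=2, C('o')=3
L[0]='o': occ=0, LF[0]=C('o')+0=3+0=3
L[1]='o': occ=1, LF[1]=C('o')+1=3+1=4
L[2]='$': occ=0, LF[2]=C('$')+0=0+0=0
L[3]='m': occ=0, LF[3]=C('m')+0=1+0=1
L[4]='o': occ=2, LF[4]=C('o')+2=3+2=5
L[5]='o': occ=3, LF[5]=C('o')+3=3+3=6
L[6]='n': occ=0, LF[6]=C('n')+0=2+0=2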